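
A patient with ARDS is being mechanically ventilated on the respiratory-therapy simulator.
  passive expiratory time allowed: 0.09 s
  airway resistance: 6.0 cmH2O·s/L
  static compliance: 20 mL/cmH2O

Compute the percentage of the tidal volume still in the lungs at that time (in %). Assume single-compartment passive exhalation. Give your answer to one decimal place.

47.2

τ = R × C = 6.0 × 20 mL/cmH2O = 6.0 × 0.020 L/cmH2O = 0.12 s.
Passive exhalation: V(t)/V₀ = e^(−t/τ) = e^(−0.09/0.12) = 0.4724.
Fraction remaining = 0.4724 → 47.24%.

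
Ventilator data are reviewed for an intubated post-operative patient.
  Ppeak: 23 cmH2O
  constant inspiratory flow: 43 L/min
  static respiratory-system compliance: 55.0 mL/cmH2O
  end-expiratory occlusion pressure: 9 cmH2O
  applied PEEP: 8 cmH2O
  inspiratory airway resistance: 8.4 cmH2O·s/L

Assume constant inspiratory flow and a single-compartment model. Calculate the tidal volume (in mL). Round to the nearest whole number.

439

Flow: 43 L/min ÷ 60 = 0.7167 L/s.
Total PEEP = 9 cmH2O (set 8 + intrinsic 1); this is the baseline alveolar pressure.
Equation of motion (constant flow): PIP = Vt/C + R·V̇ + PEEP.
Vt/C = PIP − R·V̇ − PEEP = 23 − 6.02 − 9 = 7.98 cmH2O.
Vt = C × 7.98 = 55.0 × 7.98 = 438.9 mL.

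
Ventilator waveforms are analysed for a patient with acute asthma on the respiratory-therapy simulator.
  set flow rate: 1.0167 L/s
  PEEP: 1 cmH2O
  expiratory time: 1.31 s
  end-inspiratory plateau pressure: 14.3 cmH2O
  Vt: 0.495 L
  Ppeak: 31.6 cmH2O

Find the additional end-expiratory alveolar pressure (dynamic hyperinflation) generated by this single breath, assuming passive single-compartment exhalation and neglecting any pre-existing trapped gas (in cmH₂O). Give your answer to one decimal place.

1.7

R = (PIP − Pplat)/V̇ = (31.6 − 14.3) / 1.0167 = 17.3/1.0167 = 17.016 cmH2O·s/L.
C = Vt/(Pplat − PEEP) = 495.0 / (14.3 − 1) = 495.0/13.3 = 37.218 mL/cmH2O.
τ = R × C = 17.016 × 0.03722 L/cmH2O = 0.6333 s.
Fraction remaining = e^(−Te/τ) = e^(−1.31/0.6333) = 0.1264; trapped volume = 495.0 × 0.1264 = 62.568 mL.
Additional alveolar pressure from trapping ≈ V_trapped / C = 62.568 / 37.218 = 1.681 cmH2O.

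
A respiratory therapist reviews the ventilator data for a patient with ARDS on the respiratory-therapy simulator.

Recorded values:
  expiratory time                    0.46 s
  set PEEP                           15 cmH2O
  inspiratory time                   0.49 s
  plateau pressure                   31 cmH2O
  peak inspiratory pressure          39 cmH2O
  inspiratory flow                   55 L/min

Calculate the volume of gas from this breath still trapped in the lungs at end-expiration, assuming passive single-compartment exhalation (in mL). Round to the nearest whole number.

Flow: 55 L/min ÷ 60 = 0.9167 L/s.
Vt = flow × Ti = 0.9167 L/s × 0.49 s × 1000 mL/L = 449.18 mL.
R = (PIP − Pplat)/V̇ = (39 − 31) / 0.9167 = 8.0/0.9167 = 8.727 cmH2O·s/L.
C = Vt/(Pplat − PEEP) = 449.18 / (31 − 15) = 449.18/16.0 = 28.074 mL/cmH2O.
τ = R × C = 8.727 × 0.02807 L/cmH2O = 0.245 s.
Fraction remaining = e^(−Te/τ) = e^(−0.46/0.245) = 0.153.
Trapped volume = 449.18 × 0.153 = 68.725 mL.

69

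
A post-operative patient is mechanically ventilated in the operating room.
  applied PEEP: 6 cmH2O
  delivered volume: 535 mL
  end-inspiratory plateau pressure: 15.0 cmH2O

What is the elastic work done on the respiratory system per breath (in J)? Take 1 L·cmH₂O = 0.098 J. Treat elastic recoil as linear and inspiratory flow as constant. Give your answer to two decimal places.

0.24

Elastic work ≈ ½ × (Pplat − PEEP) × Vt = 0.5 × (15.0 − 6) × 0.535 L = 0.5 × 9.0 × 0.535 = 2.408 L·cmH2O.
× 0.098 J/(L·cmH2O) → 0.236 J.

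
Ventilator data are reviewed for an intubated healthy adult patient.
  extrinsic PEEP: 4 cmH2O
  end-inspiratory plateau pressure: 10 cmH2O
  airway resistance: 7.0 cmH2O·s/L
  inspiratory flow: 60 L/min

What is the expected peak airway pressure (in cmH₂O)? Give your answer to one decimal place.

17.0

Flow: 60 L/min ÷ 60 = 1 L/s.
PIP = Pplat + Raw × flow = 10 + 7.0 × 1 = 10 + 7.0 = 17.0 cmH2O.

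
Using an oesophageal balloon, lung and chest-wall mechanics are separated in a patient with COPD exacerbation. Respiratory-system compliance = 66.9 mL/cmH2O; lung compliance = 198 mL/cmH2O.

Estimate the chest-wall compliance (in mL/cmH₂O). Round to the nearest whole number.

101

1/Ccw = 1/Crs − 1/CL.
1/Ccw = 1/66.9 − 1/198 = 0.009897.
Ccw = 101.04 mL/cmH2O.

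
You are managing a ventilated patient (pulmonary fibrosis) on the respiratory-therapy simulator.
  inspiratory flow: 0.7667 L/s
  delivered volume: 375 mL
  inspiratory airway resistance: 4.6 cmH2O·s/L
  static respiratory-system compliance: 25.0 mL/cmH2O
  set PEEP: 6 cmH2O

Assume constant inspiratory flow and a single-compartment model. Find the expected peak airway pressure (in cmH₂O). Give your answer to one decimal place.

Equation of motion (constant flow): PIP = Vt/C + R·V̇ + PEEP.
PIP = 375/25.0 + 4.6×0.7667 + 6 = 15.0 + 3.527 + 6 = 24.527 cmH2O.

24.5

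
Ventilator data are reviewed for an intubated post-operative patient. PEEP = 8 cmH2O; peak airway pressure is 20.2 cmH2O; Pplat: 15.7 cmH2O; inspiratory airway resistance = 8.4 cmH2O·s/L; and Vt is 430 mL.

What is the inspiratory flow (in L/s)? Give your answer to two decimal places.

0.54

flow = (PIP − Pplat) / Raw = 4.5 / 8.4 = 0.5357 L/s.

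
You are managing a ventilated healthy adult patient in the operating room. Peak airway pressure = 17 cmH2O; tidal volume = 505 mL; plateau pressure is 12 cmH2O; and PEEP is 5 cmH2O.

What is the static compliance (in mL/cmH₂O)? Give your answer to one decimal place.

72.1

Cstat = Vt / (Pplat − PEEP) = 505 / (12 − 5) = 505 / 7.0 = 72.143 mL/cmH2O.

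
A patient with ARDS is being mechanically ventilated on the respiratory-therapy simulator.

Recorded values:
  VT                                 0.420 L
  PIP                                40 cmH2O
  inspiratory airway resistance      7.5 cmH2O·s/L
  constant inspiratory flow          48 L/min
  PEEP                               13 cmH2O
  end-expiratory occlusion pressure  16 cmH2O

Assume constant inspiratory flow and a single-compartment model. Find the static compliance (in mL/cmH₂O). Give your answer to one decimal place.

Flow: 48 L/min ÷ 60 = 0.8 L/s.
Total PEEP = 16 cmH2O (set 13 + intrinsic 3); this is the baseline alveolar pressure.
Equation of motion (constant flow): PIP = Vt/C + R·V̇ + PEEP.
Vt/C = PIP − R·V̇ − PEEP = 40 − 7.5×0.8 − 16 = 40 − 6.0 − 16 = 18.0 cmH2O.
C = Vt / 18.0 = 420 / 18.0 = 23.333 mL/cmH2O.

23.3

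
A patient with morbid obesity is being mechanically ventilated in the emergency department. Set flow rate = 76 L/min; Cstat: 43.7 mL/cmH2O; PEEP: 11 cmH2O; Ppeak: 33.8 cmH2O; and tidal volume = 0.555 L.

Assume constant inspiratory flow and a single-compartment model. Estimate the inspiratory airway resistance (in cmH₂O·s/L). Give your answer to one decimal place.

Flow: 76 L/min ÷ 60 = 1.2667 L/s.
Equation of motion (constant flow): PIP = Vt/C + R·V̇ + PEEP.
R·V̇ = PIP − Vt/C − PEEP = 33.8 − 555/43.7 − 11 = 33.8 − 12.7 − 11 = 10.1 cmH2O.
R = 10.1 / 1.2667 = 7.973 cmH2O·s/L.

8.0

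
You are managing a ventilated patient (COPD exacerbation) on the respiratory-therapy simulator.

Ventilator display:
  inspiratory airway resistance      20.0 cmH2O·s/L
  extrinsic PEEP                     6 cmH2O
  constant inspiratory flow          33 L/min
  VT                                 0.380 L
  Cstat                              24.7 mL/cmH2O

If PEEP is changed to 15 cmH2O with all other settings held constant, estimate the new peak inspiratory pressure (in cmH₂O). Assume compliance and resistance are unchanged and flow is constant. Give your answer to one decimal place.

Flow: 33 L/min ÷ 60 = 0.55 L/s.
PIP = Vt/C + R·V̇ + PEEP (constant-flow equation of motion).
Only the baseline term changes: ΔPIP = ΔPEEP = 15 − 6 = 9.0 cmH2O.
Original PIP = 380/24.7 + 20.0×0.55 + 6 = 32.385 cmH2O; new PIP = 32.385 + (9.0) = 41.385 cmH2O.

41.4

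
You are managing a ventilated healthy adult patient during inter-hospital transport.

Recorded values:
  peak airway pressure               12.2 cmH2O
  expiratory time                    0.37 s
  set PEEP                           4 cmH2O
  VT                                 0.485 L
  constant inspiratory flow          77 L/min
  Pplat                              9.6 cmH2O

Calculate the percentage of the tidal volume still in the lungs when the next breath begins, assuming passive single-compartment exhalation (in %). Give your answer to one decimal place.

Flow: 77 L/min ÷ 60 = 1.2833 L/s.
R = (PIP − Pplat)/V̇ = (12.2 − 9.6) / 1.2833 = 2.6/1.2833 = 2.026 cmH2O·s/L.
C = Vt/(Pplat − PEEP) = 485.0 / (9.6 − 4) = 485.0/5.6 = 86.607 mL/cmH2O.
τ = R × C = 2.026 × 0.08661 L/cmH2O = 0.1755 s.
Fraction remaining at end-expiration = e^(−Te/τ) = e^(−0.37/0.1755) = 0.1214 → 12.14%.

12.1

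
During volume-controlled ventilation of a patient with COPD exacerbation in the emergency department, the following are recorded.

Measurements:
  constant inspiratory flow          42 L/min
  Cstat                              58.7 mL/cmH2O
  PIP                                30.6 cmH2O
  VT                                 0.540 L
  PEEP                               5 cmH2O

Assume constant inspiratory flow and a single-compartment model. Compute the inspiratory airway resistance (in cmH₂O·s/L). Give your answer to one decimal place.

23.4

Flow: 42 L/min ÷ 60 = 0.7 L/s.
Equation of motion (constant flow): PIP = Vt/C + R·V̇ + PEEP.
R·V̇ = PIP − Vt/C − PEEP = 30.6 − 540/58.7 − 5 = 30.6 − 9.199 − 5 = 16.401 cmH2O.
R = 16.401 / 0.7 = 23.43 cmH2O·s/L.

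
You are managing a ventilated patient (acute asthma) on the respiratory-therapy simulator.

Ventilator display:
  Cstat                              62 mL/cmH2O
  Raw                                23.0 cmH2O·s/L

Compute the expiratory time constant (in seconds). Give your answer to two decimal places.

τ = R × C = 23.0 × 62 mL/cmH2O = 23.0 × 0.062 L/cmH2O = 1.426 s.

1.43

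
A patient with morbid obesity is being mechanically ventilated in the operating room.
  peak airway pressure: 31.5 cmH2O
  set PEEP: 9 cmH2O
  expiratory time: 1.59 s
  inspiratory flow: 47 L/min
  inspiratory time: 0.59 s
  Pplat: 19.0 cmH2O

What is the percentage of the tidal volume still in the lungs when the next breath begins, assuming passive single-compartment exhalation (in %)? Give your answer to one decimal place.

11.6

Flow: 47 L/min ÷ 60 = 0.7833 L/s.
Vt = flow × Ti = 0.7833 L/s × 0.59 s × 1000 mL/L = 462.15 mL.
R = (PIP − Pplat)/V̇ = (31.5 − 19.0) / 0.7833 = 12.5/0.7833 = 15.958 cmH2O·s/L.
C = Vt/(Pplat − PEEP) = 462.15 / (19.0 − 9) = 462.15/10.0 = 46.215 mL/cmH2O.
τ = R × C = 15.958 × 0.04622 L/cmH2O = 0.7376 s.
Fraction remaining at end-expiration = e^(−Te/τ) = e^(−1.59/0.7376) = 0.1158 → 11.58%.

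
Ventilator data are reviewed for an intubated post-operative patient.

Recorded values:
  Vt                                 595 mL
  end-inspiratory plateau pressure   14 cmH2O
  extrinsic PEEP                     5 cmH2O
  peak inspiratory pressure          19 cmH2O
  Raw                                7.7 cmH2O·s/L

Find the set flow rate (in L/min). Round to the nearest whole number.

flow = (PIP − Pplat) / Raw = (19 − 14) / 7.7 = 0.6494 L/s × 60 = 38.964 L/min.

39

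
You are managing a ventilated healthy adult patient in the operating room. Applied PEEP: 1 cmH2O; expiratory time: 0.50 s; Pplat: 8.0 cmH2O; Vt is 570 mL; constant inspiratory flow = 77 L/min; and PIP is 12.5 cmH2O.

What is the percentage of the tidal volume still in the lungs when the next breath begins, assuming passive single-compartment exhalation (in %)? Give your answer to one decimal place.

17.4

Flow: 77 L/min ÷ 60 = 1.2833 L/s.
R = (PIP − Pplat)/V̇ = (12.5 − 8.0) / 1.2833 = 4.5/1.2833 = 3.507 cmH2O·s/L.
C = Vt/(Pplat − PEEP) = 570.0 / (8.0 − 1) = 570.0/7.0 = 81.429 mL/cmH2O.
τ = R × C = 3.507 × 0.08143 L/cmH2O = 0.2856 s.
Fraction remaining at end-expiration = e^(−Te/τ) = e^(−0.50/0.2856) = 0.1737 → 17.37%.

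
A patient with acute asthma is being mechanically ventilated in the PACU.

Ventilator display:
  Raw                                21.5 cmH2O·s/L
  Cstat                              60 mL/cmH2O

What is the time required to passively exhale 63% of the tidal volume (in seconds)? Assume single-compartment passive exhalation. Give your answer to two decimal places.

τ = R × C = 21.5 × 60 mL/cmH2O = 21.5 × 0.060 L/cmH2O = 1.29 s.
Exhaled fraction f = 1 − e^(−t/τ) → t = −τ·ln(1 − f) = −1.29·ln(0.37) = 1.283 s.

1.28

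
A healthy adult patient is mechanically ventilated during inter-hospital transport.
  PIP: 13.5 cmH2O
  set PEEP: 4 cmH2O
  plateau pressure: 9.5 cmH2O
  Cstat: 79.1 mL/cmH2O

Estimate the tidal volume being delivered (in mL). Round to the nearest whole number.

435

Vt = Cstat × (Pplat − PEEP) = 79.1 × (9.5 − 4) = 79.1 × 5.5 = 435.05 mL.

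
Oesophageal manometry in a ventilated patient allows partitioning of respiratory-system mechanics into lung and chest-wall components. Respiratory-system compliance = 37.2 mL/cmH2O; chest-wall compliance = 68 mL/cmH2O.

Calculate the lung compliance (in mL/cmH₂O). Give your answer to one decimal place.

1/CL = 1/Crs − 1/Ccw.
1/CL = 1/37.2 − 1/68 = 0.01218.
CL = 82.102 mL/cmH2O.

82.1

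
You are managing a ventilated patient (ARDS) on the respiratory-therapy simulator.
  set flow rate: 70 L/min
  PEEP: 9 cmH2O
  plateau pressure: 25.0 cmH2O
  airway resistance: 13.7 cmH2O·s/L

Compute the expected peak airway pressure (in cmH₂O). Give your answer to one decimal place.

Flow: 70 L/min ÷ 60 = 1.1667 L/s.
PIP = Pplat + Raw × flow = 25.0 + 13.7 × 1.1667 = 25.0 + 15.984 = 40.984 cmH2O.

41.0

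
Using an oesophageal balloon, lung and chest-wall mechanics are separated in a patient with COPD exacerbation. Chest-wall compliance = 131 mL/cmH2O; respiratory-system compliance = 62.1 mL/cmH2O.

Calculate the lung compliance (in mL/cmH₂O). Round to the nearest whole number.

1/CL = 1/Crs − 1/Ccw.
1/CL = 1/62.1 − 1/131 = 0.008469.
CL = 118.08 mL/cmH2O.

118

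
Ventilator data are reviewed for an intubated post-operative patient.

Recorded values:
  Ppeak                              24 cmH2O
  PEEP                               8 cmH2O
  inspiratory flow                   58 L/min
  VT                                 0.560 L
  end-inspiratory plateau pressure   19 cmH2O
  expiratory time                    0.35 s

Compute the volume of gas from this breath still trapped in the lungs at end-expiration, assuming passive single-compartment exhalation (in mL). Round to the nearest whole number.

Flow: 58 L/min ÷ 60 = 0.9667 L/s.
R = (PIP − Pplat)/V̇ = (24 − 19) / 0.9667 = 5.0/0.9667 = 5.172 cmH2O·s/L.
C = Vt/(Pplat − PEEP) = 560.0 / (19 − 8) = 560.0/11.0 = 50.909 mL/cmH2O.
τ = R × C = 5.172 × 0.05091 L/cmH2O = 0.2633 s.
Fraction remaining = e^(−Te/τ) = e^(−0.35/0.2633) = 0.2647.
Trapped volume = 560.0 × 0.2647 = 148.23 mL.

148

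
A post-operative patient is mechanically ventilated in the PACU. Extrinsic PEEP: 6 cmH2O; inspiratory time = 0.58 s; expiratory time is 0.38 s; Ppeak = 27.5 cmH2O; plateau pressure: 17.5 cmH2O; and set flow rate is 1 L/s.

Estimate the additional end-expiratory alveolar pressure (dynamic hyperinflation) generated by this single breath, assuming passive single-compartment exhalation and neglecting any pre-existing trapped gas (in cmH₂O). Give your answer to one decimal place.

5.4

Vt = flow × Ti = 1 L/s × 0.58 s × 1000 mL/L = 580.0 mL.
R = (PIP − Pplat)/V̇ = (27.5 − 17.5) / 1 = 10.0/1 = 10.0 cmH2O·s/L.
C = Vt/(Pplat − PEEP) = 580.0 / (17.5 − 6) = 580.0/11.5 = 50.435 mL/cmH2O.
τ = R × C = 10.0 × 0.05044 L/cmH2O = 0.5044 s.
Fraction remaining = e^(−Te/τ) = e^(−0.38/0.5044) = 0.4708; trapped volume = 580.0 × 0.4708 = 273.06 mL.
Additional alveolar pressure from trapping ≈ V_trapped / C = 273.06 / 50.435 = 5.414 cmH2O.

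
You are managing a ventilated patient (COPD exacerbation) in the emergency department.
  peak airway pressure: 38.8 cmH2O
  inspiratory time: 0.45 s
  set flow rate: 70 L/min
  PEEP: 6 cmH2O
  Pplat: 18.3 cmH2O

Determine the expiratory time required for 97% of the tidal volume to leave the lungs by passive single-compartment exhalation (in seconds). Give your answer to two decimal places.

2.63

Flow: 70 L/min ÷ 60 = 1.1667 L/s.
Vt = flow × Ti = 1.1667 L/s × 0.45 s × 1000 mL/L = 525.02 mL.
R = (PIP − Pplat)/V̇ = (38.8 − 18.3) / 1.1667 = 20.5/1.1667 = 17.571 cmH2O·s/L.
C = Vt/(Pplat − PEEP) = 525.02 / (18.3 − 6) = 525.02/12.3 = 42.685 mL/cmH2O.
τ = R × C = 17.571 × 0.04269 L/cmH2O = 0.7501 s.
t = −τ·ln(1 − 0.97) = −0.7501·ln(0.03) = 2.63 s.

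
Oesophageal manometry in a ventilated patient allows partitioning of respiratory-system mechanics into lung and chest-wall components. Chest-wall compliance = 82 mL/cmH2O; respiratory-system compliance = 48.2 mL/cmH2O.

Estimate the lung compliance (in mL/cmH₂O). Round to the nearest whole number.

1/CL = 1/Crs − 1/Ccw.
1/CL = 1/48.2 − 1/82 = 0.008552.
CL = 116.93 mL/cmH2O.

117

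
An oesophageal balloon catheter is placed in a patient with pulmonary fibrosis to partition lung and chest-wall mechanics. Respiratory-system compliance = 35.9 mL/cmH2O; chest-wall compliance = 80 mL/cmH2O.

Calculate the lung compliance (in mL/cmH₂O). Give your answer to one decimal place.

65.1

1/CL = 1/Crs − 1/Ccw.
1/CL = 1/35.9 − 1/80 = 0.01536.
CL = 65.104 mL/cmH2O.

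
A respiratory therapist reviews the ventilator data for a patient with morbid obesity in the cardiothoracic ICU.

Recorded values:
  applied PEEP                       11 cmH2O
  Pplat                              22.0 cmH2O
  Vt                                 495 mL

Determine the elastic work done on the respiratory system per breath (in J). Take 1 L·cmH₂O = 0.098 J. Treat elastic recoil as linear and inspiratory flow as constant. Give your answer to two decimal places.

Elastic work ≈ ½ × (Pplat − PEEP) × Vt = 0.5 × (22.0 − 11) × 0.495 L = 0.5 × 11.0 × 0.495 = 2.723 L·cmH2O.
× 0.098 J/(L·cmH2O) → 0.2669 J.

0.27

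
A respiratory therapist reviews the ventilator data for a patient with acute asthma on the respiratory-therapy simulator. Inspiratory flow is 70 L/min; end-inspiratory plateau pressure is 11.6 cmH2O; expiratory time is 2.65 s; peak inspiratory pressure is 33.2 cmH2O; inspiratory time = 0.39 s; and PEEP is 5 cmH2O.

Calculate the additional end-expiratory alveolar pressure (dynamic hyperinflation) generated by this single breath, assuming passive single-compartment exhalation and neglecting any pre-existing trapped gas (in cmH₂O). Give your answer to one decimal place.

0.8

Flow: 70 L/min ÷ 60 = 1.1667 L/s.
Vt = flow × Ti = 1.1667 L/s × 0.39 s × 1000 mL/L = 455.01 mL.
R = (PIP − Pplat)/V̇ = (33.2 − 11.6) / 1.1667 = 21.6/1.1667 = 18.514 cmH2O·s/L.
C = Vt/(Pplat − PEEP) = 455.01 / (11.6 − 5) = 455.01/6.6 = 68.941 mL/cmH2O.
τ = R × C = 18.514 × 0.06894 L/cmH2O = 1.276 s.
Fraction remaining = e^(−Te/τ) = e^(−2.65/1.276) = 0.1253; trapped volume = 455.01 × 0.1253 = 57.013 mL.
Additional alveolar pressure from trapping ≈ V_trapped / C = 57.013 / 68.941 = 0.827 cmH2O.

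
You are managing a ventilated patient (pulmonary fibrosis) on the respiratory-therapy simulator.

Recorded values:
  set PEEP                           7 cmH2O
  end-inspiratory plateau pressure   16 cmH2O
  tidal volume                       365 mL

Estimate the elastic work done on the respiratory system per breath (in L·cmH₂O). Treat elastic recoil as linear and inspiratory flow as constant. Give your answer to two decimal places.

Elastic work ≈ ½ × (Pplat − PEEP) × Vt = 0.5 × (16 − 7) × 0.365 L = 0.5 × 9.0 × 0.365 = 1.643 L·cmH2O.

1.64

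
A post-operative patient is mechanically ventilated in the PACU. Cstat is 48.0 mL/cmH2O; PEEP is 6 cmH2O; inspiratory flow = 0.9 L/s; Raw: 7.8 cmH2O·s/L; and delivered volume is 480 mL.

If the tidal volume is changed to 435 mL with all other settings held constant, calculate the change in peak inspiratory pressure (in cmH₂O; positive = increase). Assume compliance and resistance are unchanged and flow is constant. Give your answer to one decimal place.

-0.9

PIP = Vt/C + R·V̇ + PEEP (constant-flow equation of motion).
Only the elastic term changes: ΔPIP = ΔVt / C = (435 − 480) / 48.0 = -0.9375 cmH2O.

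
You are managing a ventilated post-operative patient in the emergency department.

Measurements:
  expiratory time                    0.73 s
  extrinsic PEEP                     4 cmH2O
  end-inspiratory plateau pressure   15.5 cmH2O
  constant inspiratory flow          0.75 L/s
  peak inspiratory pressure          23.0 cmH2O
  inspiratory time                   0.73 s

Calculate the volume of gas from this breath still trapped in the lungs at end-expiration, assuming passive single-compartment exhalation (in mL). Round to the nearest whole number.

118

Vt = flow × Ti = 0.75 L/s × 0.73 s × 1000 mL/L = 547.5 mL.
R = (PIP − Pplat)/V̇ = (23.0 − 15.5) / 0.75 = 7.5/0.75 = 10.0 cmH2O·s/L.
C = Vt/(Pplat − PEEP) = 547.5 / (15.5 − 4) = 547.5/11.5 = 47.609 mL/cmH2O.
τ = R × C = 10.0 × 0.04761 L/cmH2O = 0.4761 s.
Fraction remaining = e^(−Te/τ) = e^(−0.73/0.4761) = 0.2158.
Trapped volume = 547.5 × 0.2158 = 118.15 mL.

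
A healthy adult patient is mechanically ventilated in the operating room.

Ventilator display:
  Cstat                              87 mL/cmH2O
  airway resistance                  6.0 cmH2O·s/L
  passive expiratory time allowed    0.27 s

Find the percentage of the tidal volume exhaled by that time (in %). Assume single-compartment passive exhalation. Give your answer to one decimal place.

40.4

τ = R × C = 6.0 × 87 mL/cmH2O = 6.0 × 0.087 L/cmH2O = 0.522 s.
Passive exhalation: V(t)/V₀ = e^(−t/τ) = e^(−0.27/0.522) = 0.5962.
Fraction exhaled = 1 − 0.5962 = 0.4038 → 40.38%.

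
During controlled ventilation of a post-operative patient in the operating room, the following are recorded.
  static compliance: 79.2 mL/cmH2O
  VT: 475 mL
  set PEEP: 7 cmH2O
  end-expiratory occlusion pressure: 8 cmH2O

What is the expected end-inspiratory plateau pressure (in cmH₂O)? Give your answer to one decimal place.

14.0

End-expiratory occlusion gives total PEEP = 8 cmH2O (intrinsic PEEP = 8 − 7 = 1). Use total PEEP for the elastic gradient.
Pplat = PEEPtotal + Vt / Cstat = 8 + 475 / 79.2 = 8 + 5.997 = 13.997 cmH2O.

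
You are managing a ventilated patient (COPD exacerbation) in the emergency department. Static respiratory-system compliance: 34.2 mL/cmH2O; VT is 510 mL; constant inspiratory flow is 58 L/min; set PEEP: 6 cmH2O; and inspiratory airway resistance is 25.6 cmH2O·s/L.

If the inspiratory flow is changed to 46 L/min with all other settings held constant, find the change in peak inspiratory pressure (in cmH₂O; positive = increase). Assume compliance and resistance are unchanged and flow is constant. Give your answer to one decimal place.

Flow: 58 L/min ÷ 60 = 0.9667 L/s.
New flow: 46 L/min ÷ 60 = 0.7667 L/s.
PIP = Vt/C + R·V̇ + PEEP (constant-flow equation of motion).
Only the resistive term changes: ΔPIP = R × ΔV̇ = 25.6 × (0.7667 − 0.9667) = 25.6 × -0.2 = -5.12 cmH2O.

-5.1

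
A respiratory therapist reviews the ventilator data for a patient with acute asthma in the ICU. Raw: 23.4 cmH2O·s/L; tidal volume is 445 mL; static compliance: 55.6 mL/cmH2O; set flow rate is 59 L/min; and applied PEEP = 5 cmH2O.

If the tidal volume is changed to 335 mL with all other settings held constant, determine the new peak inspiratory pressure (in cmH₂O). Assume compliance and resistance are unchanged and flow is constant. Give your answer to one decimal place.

34.0

Flow: 59 L/min ÷ 60 = 0.9833 L/s.
PIP = Vt/C + R·V̇ + PEEP (constant-flow equation of motion).
Only the elastic term changes: ΔPIP = ΔVt / C = (335 − 445) / 55.6 = -1.978 cmH2O.
Original PIP = 445/55.6 + 23.4×0.9833 + 5 = 36.013 cmH2O; new PIP = 36.013 + (-1.978) = 34.035 cmH2O.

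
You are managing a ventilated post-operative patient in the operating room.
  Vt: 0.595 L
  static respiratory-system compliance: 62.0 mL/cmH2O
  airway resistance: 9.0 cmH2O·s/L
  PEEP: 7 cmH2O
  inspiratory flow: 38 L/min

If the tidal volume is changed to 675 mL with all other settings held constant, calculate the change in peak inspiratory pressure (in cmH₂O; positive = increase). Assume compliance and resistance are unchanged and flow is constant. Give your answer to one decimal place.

PIP = Vt/C + R·V̇ + PEEP (constant-flow equation of motion).
Only the elastic term changes: ΔPIP = ΔVt / C = (675 − 595) / 62.0 = 1.29 cmH2O.

1.3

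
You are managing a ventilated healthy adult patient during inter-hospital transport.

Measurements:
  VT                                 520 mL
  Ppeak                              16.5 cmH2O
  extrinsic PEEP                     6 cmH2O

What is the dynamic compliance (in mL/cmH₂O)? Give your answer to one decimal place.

Dynamic compliance = Vt / (PIP − PEEP) = 520 / (16.5 − 6) = 520 / 10.5 = 49.524 mL/cmH2O.

49.5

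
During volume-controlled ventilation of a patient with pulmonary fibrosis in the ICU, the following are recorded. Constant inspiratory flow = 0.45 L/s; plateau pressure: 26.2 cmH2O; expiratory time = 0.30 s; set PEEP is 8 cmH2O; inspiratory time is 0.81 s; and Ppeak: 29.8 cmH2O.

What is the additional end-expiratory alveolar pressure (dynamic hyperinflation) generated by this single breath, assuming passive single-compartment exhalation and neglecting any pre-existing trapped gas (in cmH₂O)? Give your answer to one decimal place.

Vt = flow × Ti = 0.45 L/s × 0.81 s × 1000 mL/L = 364.5 mL.
R = (PIP − Pplat)/V̇ = (29.8 − 26.2) / 0.45 = 3.6/0.45 = 8.0 cmH2O·s/L.
C = Vt/(Pplat − PEEP) = 364.5 / (26.2 − 8) = 364.5/18.2 = 20.027 mL/cmH2O.
τ = R × C = 8.0 × 0.02003 L/cmH2O = 0.1602 s.
Fraction remaining = e^(−Te/τ) = e^(−0.30/0.1602) = 0.1537; trapped volume = 364.5 × 0.1537 = 56.024 mL.
Additional alveolar pressure from trapping ≈ V_trapped / C = 56.024 / 20.027 = 2.797 cmH2O.

2.8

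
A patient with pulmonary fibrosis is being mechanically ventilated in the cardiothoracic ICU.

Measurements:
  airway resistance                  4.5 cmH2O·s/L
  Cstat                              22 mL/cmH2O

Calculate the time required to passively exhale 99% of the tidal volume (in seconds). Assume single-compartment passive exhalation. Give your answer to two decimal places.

τ = R × C = 4.5 × 22 mL/cmH2O = 4.5 × 0.022 L/cmH2O = 0.099 s.
Exhaled fraction f = 1 − e^(−t/τ) → t = −τ·ln(1 − f) = −0.099·ln(0.01) = 0.4559 s.

0.46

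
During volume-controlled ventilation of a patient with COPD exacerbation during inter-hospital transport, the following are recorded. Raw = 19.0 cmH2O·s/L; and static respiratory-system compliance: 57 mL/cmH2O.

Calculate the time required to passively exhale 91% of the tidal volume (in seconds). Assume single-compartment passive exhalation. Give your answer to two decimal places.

2.61

τ = R × C = 19.0 × 57 mL/cmH2O = 19.0 × 0.057 L/cmH2O = 1.083 s.
Exhaled fraction f = 1 − e^(−t/τ) → t = −τ·ln(1 − f) = −1.083·ln(0.09) = 2.608 s.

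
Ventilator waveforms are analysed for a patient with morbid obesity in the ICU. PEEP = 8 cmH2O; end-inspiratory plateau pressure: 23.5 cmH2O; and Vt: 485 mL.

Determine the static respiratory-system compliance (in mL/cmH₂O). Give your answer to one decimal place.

31.3

Cstat = Vt / (Pplat − PEEP) = 485 / (23.5 − 8) = 485 / 15.5 = 31.29 mL/cmH2O.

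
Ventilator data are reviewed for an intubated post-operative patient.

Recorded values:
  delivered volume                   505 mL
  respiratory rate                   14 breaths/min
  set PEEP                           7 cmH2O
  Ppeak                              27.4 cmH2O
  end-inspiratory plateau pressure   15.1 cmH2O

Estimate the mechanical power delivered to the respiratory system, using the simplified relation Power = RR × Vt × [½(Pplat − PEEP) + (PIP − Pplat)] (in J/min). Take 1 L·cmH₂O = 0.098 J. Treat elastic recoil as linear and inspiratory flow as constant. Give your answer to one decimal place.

Per-breath work = Vt × [½(Pplat−PEEP) + (PIP−Pplat)] = 0.505 × [0.5×8.1 + 12.3] = 0.505 × 16.35 = 8.257 L·cmH2O.
Power = 14 × 8.257 = 115.6 L·cmH2O/min.
× 0.098 J/(L·cmH2O) → 11.329 J/min.

11.3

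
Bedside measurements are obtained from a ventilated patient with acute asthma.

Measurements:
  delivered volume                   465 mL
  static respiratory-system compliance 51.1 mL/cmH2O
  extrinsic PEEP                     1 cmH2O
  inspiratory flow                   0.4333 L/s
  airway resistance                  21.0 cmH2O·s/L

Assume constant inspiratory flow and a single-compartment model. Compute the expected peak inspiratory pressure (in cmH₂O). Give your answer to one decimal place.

Equation of motion (constant flow): PIP = Vt/C + R·V̇ + PEEP.
PIP = 465/51.1 + 21.0×0.4333 + 1 = 9.1 + 9.099 + 1 = 19.199 cmH2O.

19.2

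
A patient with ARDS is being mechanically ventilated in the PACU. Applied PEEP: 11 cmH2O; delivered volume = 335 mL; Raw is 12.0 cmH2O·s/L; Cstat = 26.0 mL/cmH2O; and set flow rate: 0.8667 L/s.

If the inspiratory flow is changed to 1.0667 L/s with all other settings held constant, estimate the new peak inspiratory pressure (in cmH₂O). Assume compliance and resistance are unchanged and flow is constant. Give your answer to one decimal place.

36.7

PIP = Vt/C + R·V̇ + PEEP (constant-flow equation of motion).
Only the resistive term changes: ΔPIP = R × ΔV̇ = 12.0 × (1.0667 − 0.8667) = 12.0 × 0.2 = 2.4 cmH2O.
Original PIP = 335/26.0 + 12.0×0.8667 + 11 = 34.285 cmH2O; new PIP = 34.285 + (2.4) = 36.685 cmH2O.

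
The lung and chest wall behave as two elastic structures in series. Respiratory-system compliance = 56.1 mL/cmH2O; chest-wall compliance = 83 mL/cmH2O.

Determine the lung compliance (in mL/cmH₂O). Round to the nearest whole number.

173

1/CL = 1/Crs − 1/Ccw.
1/CL = 1/56.1 − 1/83 = 0.005777.
CL = 173.1 mL/cmH2O.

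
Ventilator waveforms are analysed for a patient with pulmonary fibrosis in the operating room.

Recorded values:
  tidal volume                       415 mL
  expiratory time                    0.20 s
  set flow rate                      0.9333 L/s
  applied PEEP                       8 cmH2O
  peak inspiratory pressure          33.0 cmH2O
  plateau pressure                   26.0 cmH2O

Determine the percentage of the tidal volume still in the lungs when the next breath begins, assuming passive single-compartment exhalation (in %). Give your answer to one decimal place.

31.5

R = (PIP − Pplat)/V̇ = (33.0 − 26.0) / 0.9333 = 7.0/0.9333 = 7.5 cmH2O·s/L.
C = Vt/(Pplat − PEEP) = 415.0 / (26.0 − 8) = 415.0/18.0 = 23.056 mL/cmH2O.
τ = R × C = 7.5 × 0.02306 L/cmH2O = 0.173 s.
Fraction remaining at end-expiration = e^(−Te/τ) = e^(−0.20/0.173) = 0.3147 → 31.47%.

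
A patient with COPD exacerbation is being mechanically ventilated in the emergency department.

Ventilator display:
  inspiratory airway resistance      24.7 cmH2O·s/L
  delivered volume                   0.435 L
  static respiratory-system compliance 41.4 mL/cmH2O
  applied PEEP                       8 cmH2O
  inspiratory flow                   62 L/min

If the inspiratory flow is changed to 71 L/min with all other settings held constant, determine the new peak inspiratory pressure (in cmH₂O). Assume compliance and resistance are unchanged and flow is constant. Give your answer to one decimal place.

Flow: 62 L/min ÷ 60 = 1.0333 L/s.
New flow: 71 L/min ÷ 60 = 1.1833 L/s.
PIP = Vt/C + R·V̇ + PEEP (constant-flow equation of motion).
Only the resistive term changes: ΔPIP = R × ΔV̇ = 24.7 × (1.1833 − 1.0333) = 24.7 × 0.15 = 3.705 cmH2O.
Original PIP = 435/41.4 + 24.7×1.0333 + 8 = 44.03 cmH2O; new PIP = 44.03 + (3.705) = 47.735 cmH2O.

47.7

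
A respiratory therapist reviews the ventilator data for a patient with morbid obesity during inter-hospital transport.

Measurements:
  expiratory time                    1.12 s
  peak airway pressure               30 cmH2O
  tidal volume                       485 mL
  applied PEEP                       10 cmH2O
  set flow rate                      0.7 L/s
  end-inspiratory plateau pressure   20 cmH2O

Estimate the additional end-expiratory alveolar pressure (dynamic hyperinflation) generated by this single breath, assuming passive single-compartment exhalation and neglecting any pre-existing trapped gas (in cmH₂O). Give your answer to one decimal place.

R = (PIP − Pplat)/V̇ = (30 − 20) / 0.7 = 10.0/0.7 = 14.286 cmH2O·s/L.
C = Vt/(Pplat − PEEP) = 485.0 / (20 − 10) = 485.0/10.0 = 48.5 mL/cmH2O.
τ = R × C = 14.286 × 0.0485 L/cmH2O = 0.6929 s.
Fraction remaining = e^(−Te/τ) = e^(−1.12/0.6929) = 0.1986; trapped volume = 485.0 × 0.1986 = 96.321 mL.
Additional alveolar pressure from trapping ≈ V_trapped / C = 96.321 / 48.5 = 1.986 cmH2O.

2.0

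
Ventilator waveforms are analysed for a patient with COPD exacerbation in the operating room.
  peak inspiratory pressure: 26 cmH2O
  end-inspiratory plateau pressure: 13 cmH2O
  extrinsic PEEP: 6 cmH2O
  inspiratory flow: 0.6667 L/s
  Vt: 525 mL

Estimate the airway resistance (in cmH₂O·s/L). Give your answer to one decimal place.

Raw = (PIP − Pplat) / flow = (26 − 13) / 0.6667 = 13.0 / 0.6667 = 19.499 cmH2O·s/L.

19.5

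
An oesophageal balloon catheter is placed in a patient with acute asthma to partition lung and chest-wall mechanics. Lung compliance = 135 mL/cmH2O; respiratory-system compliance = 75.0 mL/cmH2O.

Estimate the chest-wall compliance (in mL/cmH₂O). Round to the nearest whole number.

169

1/Ccw = 1/Crs − 1/CL.
1/Ccw = 1/75.0 − 1/135 = 0.005926.
Ccw = 168.75 mL/cmH2O.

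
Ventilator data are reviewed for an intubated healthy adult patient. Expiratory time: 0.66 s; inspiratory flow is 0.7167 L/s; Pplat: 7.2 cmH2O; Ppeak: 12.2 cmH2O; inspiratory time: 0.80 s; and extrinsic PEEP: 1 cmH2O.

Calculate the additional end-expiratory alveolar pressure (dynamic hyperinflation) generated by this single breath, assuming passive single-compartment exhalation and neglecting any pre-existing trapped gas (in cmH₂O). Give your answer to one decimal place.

Vt = flow × Ti = 0.7167 L/s × 0.80 s × 1000 mL/L = 573.36 mL.
R = (PIP − Pplat)/V̇ = (12.2 − 7.2) / 0.7167 = 5.0/0.7167 = 6.976 cmH2O·s/L.
C = Vt/(Pplat − PEEP) = 573.36 / (7.2 − 1) = 573.36/6.2 = 92.477 mL/cmH2O.
τ = R × C = 6.976 × 0.09248 L/cmH2O = 0.6451 s.
Fraction remaining = e^(−Te/τ) = e^(−0.66/0.6451) = 0.3595; trapped volume = 573.36 × 0.3595 = 206.12 mL.
Additional alveolar pressure from trapping ≈ V_trapped / C = 206.12 / 92.477 = 2.229 cmH2O.

2.2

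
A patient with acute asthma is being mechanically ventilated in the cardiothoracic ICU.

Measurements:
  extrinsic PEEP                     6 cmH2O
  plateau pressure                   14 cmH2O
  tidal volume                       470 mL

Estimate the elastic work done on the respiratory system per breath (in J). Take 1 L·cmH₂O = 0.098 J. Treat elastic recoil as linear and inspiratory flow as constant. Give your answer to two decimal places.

0.18

Elastic work ≈ ½ × (Pplat − PEEP) × Vt = 0.5 × (14 − 6) × 0.470 L = 0.5 × 8.0 × 0.470 = 1.88 L·cmH2O.
× 0.098 J/(L·cmH2O) → 0.1842 J.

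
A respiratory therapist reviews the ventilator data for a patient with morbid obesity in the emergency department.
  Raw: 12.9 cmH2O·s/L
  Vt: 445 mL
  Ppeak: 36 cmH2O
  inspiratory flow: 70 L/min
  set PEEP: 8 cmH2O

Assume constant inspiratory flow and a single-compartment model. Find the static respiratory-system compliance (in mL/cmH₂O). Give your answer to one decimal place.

34.4

Flow: 70 L/min ÷ 60 = 1.1667 L/s.
Equation of motion (constant flow): PIP = Vt/C + R·V̇ + PEEP.
Vt/C = PIP − R·V̇ − PEEP = 36 − 12.9×1.1667 − 8 = 36 − 15.05 − 8 = 12.95 cmH2O.
C = Vt / 12.95 = 445 / 12.95 = 34.363 mL/cmH2O.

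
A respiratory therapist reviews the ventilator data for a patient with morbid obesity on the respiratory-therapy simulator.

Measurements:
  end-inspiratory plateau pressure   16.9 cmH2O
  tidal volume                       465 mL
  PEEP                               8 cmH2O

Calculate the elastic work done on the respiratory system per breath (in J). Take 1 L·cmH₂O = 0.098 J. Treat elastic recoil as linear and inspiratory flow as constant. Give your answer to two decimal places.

0.20

Elastic work ≈ ½ × (Pplat − PEEP) × Vt = 0.5 × (16.9 − 8) × 0.465 L = 0.5 × 8.9 × 0.465 = 2.069 L·cmH2O.
× 0.098 J/(L·cmH2O) → 0.2028 J.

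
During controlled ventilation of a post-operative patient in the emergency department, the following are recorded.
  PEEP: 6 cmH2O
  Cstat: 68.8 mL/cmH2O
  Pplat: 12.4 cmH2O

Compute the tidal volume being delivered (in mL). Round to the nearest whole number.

Vt = Cstat × (Pplat − PEEP) = 68.8 × (12.4 − 6) = 68.8 × 6.4 = 440.32 mL.

440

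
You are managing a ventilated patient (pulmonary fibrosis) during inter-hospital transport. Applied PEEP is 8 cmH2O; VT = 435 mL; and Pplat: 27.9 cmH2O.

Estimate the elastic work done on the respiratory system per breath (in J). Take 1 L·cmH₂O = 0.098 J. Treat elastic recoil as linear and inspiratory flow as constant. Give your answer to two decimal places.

Elastic work ≈ ½ × (Pplat − PEEP) × Vt = 0.5 × (27.9 − 8) × 0.435 L = 0.5 × 19.9 × 0.435 = 4.328 L·cmH2O.
× 0.098 J/(L·cmH2O) → 0.4241 J.

0.42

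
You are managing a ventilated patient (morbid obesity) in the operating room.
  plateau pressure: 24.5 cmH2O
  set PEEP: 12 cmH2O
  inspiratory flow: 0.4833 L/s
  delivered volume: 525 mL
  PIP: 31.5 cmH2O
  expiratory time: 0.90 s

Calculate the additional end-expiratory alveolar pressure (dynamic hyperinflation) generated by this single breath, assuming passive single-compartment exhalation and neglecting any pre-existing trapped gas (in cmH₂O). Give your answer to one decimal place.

2.8

R = (PIP − Pplat)/V̇ = (31.5 − 24.5) / 0.4833 = 7.0/0.4833 = 14.484 cmH2O·s/L.
C = Vt/(Pplat − PEEP) = 525.0 / (24.5 − 12) = 525.0/12.5 = 42.0 mL/cmH2O.
τ = R × C = 14.484 × 0.042 L/cmH2O = 0.6083 s.
Fraction remaining = e^(−Te/τ) = e^(−0.90/0.6083) = 0.2277; trapped volume = 525.0 × 0.2277 = 119.54 mL.
Additional alveolar pressure from trapping ≈ V_trapped / C = 119.54 / 42.0 = 2.846 cmH2O.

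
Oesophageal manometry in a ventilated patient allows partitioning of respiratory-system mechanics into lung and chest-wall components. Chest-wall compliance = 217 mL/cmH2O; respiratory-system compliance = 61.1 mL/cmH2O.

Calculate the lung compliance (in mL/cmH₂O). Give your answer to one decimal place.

1/CL = 1/Crs − 1/Ccw.
1/CL = 1/61.1 − 1/217 = 0.01176.
CL = 85.034 mL/cmH2O.

85.0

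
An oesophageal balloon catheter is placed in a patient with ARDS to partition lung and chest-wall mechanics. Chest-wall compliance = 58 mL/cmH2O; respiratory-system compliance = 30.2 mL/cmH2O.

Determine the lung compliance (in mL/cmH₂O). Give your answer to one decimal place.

63.0

1/CL = 1/Crs − 1/Ccw.
1/CL = 1/30.2 − 1/58 = 0.01587.
CL = 63.012 mL/cmH2O.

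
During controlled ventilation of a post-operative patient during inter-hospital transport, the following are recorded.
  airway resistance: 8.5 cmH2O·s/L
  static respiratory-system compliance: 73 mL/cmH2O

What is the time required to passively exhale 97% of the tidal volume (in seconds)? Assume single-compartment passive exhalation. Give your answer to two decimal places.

τ = R × C = 8.5 × 73 mL/cmH2O = 8.5 × 0.073 L/cmH2O = 0.6205 s.
Exhaled fraction f = 1 − e^(−t/τ) → t = −τ·ln(1 − f) = −0.6205·ln(0.03) = 2.176 s.

2.18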